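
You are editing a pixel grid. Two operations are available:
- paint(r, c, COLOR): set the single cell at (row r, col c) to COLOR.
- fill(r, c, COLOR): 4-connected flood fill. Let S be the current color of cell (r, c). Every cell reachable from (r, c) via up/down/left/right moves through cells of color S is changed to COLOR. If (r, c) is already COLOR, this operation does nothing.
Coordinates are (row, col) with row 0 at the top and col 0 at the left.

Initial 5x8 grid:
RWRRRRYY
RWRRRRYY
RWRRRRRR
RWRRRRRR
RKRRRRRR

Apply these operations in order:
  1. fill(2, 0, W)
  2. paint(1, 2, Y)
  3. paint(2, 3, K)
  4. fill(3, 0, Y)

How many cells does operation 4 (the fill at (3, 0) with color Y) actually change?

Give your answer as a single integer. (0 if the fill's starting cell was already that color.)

Answer: 9

Derivation:
After op 1 fill(2,0,W) [5 cells changed]:
WWRRRRYY
WWRRRRYY
WWRRRRRR
WWRRRRRR
WKRRRRRR
After op 2 paint(1,2,Y):
WWRRRRYY
WWYRRRYY
WWRRRRRR
WWRRRRRR
WKRRRRRR
After op 3 paint(2,3,K):
WWRRRRYY
WWYRRRYY
WWRKRRRR
WWRRRRRR
WKRRRRRR
After op 4 fill(3,0,Y) [9 cells changed]:
YYRRRRYY
YYYRRRYY
YYRKRRRR
YYRRRRRR
YKRRRRRR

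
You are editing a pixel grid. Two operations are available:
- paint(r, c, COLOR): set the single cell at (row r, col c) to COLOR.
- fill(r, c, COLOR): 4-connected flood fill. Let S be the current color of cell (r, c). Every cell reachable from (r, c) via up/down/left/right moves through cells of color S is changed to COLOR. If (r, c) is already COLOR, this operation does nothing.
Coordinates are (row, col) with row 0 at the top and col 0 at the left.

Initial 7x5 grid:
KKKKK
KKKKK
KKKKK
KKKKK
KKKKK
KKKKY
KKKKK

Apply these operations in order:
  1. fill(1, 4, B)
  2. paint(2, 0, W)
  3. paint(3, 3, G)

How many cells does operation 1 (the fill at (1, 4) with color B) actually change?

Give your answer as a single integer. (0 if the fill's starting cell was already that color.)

After op 1 fill(1,4,B) [34 cells changed]:
BBBBB
BBBBB
BBBBB
BBBBB
BBBBB
BBBBY
BBBBB

Answer: 34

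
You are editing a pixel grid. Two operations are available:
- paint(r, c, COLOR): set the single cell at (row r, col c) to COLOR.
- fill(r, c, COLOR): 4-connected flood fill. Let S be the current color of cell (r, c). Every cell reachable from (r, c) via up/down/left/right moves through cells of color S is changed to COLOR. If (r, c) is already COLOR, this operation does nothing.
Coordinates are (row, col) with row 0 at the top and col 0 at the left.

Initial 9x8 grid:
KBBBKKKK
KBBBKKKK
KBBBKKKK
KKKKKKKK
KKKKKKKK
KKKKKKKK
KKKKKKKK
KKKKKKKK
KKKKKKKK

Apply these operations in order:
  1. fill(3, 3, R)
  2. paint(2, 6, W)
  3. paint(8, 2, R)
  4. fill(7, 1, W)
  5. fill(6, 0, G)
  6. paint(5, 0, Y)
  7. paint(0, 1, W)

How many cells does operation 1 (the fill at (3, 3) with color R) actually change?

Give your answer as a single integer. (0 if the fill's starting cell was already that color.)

After op 1 fill(3,3,R) [63 cells changed]:
RBBBRRRR
RBBBRRRR
RBBBRRRR
RRRRRRRR
RRRRRRRR
RRRRRRRR
RRRRRRRR
RRRRRRRR
RRRRRRRR

Answer: 63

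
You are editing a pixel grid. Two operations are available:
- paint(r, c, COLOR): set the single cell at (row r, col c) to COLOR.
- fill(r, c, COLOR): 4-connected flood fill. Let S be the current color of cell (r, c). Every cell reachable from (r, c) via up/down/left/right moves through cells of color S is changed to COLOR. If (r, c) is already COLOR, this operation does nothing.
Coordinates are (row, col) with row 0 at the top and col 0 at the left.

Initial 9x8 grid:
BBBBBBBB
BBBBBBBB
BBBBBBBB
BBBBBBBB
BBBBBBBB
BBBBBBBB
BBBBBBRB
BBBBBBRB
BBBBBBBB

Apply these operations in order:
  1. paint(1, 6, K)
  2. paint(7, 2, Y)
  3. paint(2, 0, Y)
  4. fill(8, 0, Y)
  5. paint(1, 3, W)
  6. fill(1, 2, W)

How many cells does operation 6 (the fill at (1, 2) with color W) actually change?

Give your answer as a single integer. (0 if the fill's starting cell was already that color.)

After op 1 paint(1,6,K):
BBBBBBBB
BBBBBBKB
BBBBBBBB
BBBBBBBB
BBBBBBBB
BBBBBBBB
BBBBBBRB
BBBBBBRB
BBBBBBBB
After op 2 paint(7,2,Y):
BBBBBBBB
BBBBBBKB
BBBBBBBB
BBBBBBBB
BBBBBBBB
BBBBBBBB
BBBBBBRB
BBYBBBRB
BBBBBBBB
After op 3 paint(2,0,Y):
BBBBBBBB
BBBBBBKB
YBBBBBBB
BBBBBBBB
BBBBBBBB
BBBBBBBB
BBBBBBRB
BBYBBBRB
BBBBBBBB
After op 4 fill(8,0,Y) [67 cells changed]:
YYYYYYYY
YYYYYYKY
YYYYYYYY
YYYYYYYY
YYYYYYYY
YYYYYYYY
YYYYYYRY
YYYYYYRY
YYYYYYYY
After op 5 paint(1,3,W):
YYYYYYYY
YYYWYYKY
YYYYYYYY
YYYYYYYY
YYYYYYYY
YYYYYYYY
YYYYYYRY
YYYYYYRY
YYYYYYYY
After op 6 fill(1,2,W) [68 cells changed]:
WWWWWWWW
WWWWWWKW
WWWWWWWW
WWWWWWWW
WWWWWWWW
WWWWWWWW
WWWWWWRW
WWWWWWRW
WWWWWWWW

Answer: 68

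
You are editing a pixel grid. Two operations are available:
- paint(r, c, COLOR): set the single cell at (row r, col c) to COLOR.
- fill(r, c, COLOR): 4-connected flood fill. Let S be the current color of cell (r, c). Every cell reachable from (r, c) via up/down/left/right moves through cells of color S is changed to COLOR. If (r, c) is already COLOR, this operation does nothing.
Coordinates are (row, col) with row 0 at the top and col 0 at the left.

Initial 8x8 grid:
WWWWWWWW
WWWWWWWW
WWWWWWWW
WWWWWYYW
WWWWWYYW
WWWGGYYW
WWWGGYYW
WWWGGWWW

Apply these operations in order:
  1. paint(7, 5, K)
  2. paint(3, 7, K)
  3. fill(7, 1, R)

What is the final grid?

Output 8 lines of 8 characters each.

After op 1 paint(7,5,K):
WWWWWWWW
WWWWWWWW
WWWWWWWW
WWWWWYYW
WWWWWYYW
WWWGGYYW
WWWGGYYW
WWWGGKWW
After op 2 paint(3,7,K):
WWWWWWWW
WWWWWWWW
WWWWWWWW
WWWWWYYK
WWWWWYYW
WWWGGYYW
WWWGGYYW
WWWGGKWW
After op 3 fill(7,1,R) [43 cells changed]:
RRRRRRRR
RRRRRRRR
RRRRRRRR
RRRRRYYK
RRRRRYYW
RRRGGYYW
RRRGGYYW
RRRGGKWW

Answer: RRRRRRRR
RRRRRRRR
RRRRRRRR
RRRRRYYK
RRRRRYYW
RRRGGYYW
RRRGGYYW
RRRGGKWW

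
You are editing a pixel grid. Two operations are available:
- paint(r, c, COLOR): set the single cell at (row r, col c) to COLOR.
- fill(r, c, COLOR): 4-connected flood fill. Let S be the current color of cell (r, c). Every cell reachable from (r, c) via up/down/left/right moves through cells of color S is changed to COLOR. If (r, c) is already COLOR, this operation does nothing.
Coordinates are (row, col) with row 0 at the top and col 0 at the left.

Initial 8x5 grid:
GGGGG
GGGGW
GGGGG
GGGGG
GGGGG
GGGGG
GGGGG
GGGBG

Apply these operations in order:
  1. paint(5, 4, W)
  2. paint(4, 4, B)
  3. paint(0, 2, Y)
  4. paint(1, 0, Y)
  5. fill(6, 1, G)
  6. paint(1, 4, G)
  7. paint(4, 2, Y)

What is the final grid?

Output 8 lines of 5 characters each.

After op 1 paint(5,4,W):
GGGGG
GGGGW
GGGGG
GGGGG
GGGGG
GGGGW
GGGGG
GGGBG
After op 2 paint(4,4,B):
GGGGG
GGGGW
GGGGG
GGGGG
GGGGB
GGGGW
GGGGG
GGGBG
After op 3 paint(0,2,Y):
GGYGG
GGGGW
GGGGG
GGGGG
GGGGB
GGGGW
GGGGG
GGGBG
After op 4 paint(1,0,Y):
GGYGG
YGGGW
GGGGG
GGGGG
GGGGB
GGGGW
GGGGG
GGGBG
After op 5 fill(6,1,G) [0 cells changed]:
GGYGG
YGGGW
GGGGG
GGGGG
GGGGB
GGGGW
GGGGG
GGGBG
After op 6 paint(1,4,G):
GGYGG
YGGGG
GGGGG
GGGGG
GGGGB
GGGGW
GGGGG
GGGBG
After op 7 paint(4,2,Y):
GGYGG
YGGGG
GGGGG
GGGGG
GGYGB
GGGGW
GGGGG
GGGBG

Answer: GGYGG
YGGGG
GGGGG
GGGGG
GGYGB
GGGGW
GGGGG
GGGBG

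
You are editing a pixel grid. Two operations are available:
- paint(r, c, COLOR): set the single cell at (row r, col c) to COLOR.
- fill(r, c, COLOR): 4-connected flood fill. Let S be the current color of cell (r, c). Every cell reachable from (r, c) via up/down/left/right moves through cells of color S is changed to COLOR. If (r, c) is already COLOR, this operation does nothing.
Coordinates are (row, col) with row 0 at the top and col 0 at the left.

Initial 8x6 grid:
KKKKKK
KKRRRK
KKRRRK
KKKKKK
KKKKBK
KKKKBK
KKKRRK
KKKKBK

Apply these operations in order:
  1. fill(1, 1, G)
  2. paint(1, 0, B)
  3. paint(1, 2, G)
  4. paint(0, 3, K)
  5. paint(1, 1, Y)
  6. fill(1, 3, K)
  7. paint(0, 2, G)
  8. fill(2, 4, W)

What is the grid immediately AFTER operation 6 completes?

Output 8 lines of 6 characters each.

After op 1 fill(1,1,G) [37 cells changed]:
GGGGGG
GGRRRG
GGRRRG
GGGGGG
GGGGBG
GGGGBG
GGGRRG
GGGGBG
After op 2 paint(1,0,B):
GGGGGG
BGRRRG
GGRRRG
GGGGGG
GGGGBG
GGGGBG
GGGRRG
GGGGBG
After op 3 paint(1,2,G):
GGGGGG
BGGRRG
GGRRRG
GGGGGG
GGGGBG
GGGGBG
GGGRRG
GGGGBG
After op 4 paint(0,3,K):
GGGKGG
BGGRRG
GGRRRG
GGGGGG
GGGGBG
GGGGBG
GGGRRG
GGGGBG
After op 5 paint(1,1,Y):
GGGKGG
BYGRRG
GGRRRG
GGGGGG
GGGGBG
GGGGBG
GGGRRG
GGGGBG
After op 6 fill(1,3,K) [5 cells changed]:
GGGKGG
BYGKKG
GGKKKG
GGGGGG
GGGGBG
GGGGBG
GGGRRG
GGGGBG

Answer: GGGKGG
BYGKKG
GGKKKG
GGGGGG
GGGGBG
GGGGBG
GGGRRG
GGGGBG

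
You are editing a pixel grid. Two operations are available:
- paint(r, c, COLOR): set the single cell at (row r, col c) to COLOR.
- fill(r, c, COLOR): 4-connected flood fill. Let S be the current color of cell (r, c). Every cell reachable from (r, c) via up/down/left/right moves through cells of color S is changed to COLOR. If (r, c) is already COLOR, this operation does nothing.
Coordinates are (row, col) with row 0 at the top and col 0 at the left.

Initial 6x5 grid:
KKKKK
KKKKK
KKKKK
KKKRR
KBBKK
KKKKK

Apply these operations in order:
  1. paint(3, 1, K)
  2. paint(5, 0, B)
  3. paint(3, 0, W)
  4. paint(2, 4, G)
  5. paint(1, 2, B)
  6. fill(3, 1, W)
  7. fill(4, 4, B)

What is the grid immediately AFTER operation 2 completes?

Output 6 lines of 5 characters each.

After op 1 paint(3,1,K):
KKKKK
KKKKK
KKKKK
KKKRR
KBBKK
KKKKK
After op 2 paint(5,0,B):
KKKKK
KKKKK
KKKKK
KKKRR
KBBKK
BKKKK

Answer: KKKKK
KKKKK
KKKKK
KKKRR
KBBKK
BKKKK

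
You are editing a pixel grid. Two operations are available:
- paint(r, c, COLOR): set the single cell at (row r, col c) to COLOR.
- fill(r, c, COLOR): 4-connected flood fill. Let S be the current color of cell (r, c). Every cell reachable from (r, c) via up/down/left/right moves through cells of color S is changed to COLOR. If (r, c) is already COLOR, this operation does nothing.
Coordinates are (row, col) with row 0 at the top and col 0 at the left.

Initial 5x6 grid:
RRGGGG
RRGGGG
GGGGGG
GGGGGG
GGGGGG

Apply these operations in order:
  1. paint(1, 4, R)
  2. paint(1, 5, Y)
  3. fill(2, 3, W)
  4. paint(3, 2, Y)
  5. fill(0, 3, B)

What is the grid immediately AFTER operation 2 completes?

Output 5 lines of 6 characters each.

Answer: RRGGGG
RRGGRY
GGGGGG
GGGGGG
GGGGGG

Derivation:
After op 1 paint(1,4,R):
RRGGGG
RRGGRG
GGGGGG
GGGGGG
GGGGGG
After op 2 paint(1,5,Y):
RRGGGG
RRGGRY
GGGGGG
GGGGGG
GGGGGG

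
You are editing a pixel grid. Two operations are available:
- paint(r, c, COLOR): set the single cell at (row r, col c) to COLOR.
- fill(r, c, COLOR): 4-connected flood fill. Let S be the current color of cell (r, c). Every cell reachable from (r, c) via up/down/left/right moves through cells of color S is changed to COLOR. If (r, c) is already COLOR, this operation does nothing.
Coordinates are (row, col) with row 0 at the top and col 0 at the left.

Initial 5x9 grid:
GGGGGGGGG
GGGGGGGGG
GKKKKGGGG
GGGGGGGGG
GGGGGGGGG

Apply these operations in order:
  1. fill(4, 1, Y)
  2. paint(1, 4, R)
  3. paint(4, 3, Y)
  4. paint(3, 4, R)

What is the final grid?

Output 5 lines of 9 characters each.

After op 1 fill(4,1,Y) [41 cells changed]:
YYYYYYYYY
YYYYYYYYY
YKKKKYYYY
YYYYYYYYY
YYYYYYYYY
After op 2 paint(1,4,R):
YYYYYYYYY
YYYYRYYYY
YKKKKYYYY
YYYYYYYYY
YYYYYYYYY
After op 3 paint(4,3,Y):
YYYYYYYYY
YYYYRYYYY
YKKKKYYYY
YYYYYYYYY
YYYYYYYYY
After op 4 paint(3,4,R):
YYYYYYYYY
YYYYRYYYY
YKKKKYYYY
YYYYRYYYY
YYYYYYYYY

Answer: YYYYYYYYY
YYYYRYYYY
YKKKKYYYY
YYYYRYYYY
YYYYYYYYY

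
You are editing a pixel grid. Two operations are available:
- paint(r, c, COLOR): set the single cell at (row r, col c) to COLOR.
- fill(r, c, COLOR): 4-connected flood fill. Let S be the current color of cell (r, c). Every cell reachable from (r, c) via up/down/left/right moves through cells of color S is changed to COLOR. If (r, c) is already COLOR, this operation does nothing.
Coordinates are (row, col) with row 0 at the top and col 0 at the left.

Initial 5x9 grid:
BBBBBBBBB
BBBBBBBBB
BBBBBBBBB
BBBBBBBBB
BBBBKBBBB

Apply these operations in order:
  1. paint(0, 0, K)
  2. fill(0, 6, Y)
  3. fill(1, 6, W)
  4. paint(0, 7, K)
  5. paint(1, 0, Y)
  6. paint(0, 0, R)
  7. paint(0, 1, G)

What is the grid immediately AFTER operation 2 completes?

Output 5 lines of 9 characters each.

Answer: KYYYYYYYY
YYYYYYYYY
YYYYYYYYY
YYYYYYYYY
YYYYKYYYY

Derivation:
After op 1 paint(0,0,K):
KBBBBBBBB
BBBBBBBBB
BBBBBBBBB
BBBBBBBBB
BBBBKBBBB
After op 2 fill(0,6,Y) [43 cells changed]:
KYYYYYYYY
YYYYYYYYY
YYYYYYYYY
YYYYYYYYY
YYYYKYYYY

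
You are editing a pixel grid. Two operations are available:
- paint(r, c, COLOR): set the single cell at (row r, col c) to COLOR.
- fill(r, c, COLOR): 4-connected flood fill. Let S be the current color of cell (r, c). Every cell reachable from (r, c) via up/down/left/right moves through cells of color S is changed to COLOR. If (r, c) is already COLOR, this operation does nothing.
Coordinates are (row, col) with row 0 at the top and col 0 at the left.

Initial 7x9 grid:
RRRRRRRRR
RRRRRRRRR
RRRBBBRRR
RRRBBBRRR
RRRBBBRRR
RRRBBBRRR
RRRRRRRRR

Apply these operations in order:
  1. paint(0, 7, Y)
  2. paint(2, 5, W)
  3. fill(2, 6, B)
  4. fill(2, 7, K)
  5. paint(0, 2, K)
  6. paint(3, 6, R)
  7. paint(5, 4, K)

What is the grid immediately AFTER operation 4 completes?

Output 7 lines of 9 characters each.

Answer: KKKKKKKYK
KKKKKKKKK
KKKKKWKKK
KKKKKKKKK
KKKKKKKKK
KKKKKKKKK
KKKKKKKKK

Derivation:
After op 1 paint(0,7,Y):
RRRRRRRYR
RRRRRRRRR
RRRBBBRRR
RRRBBBRRR
RRRBBBRRR
RRRBBBRRR
RRRRRRRRR
After op 2 paint(2,5,W):
RRRRRRRYR
RRRRRRRRR
RRRBBWRRR
RRRBBBRRR
RRRBBBRRR
RRRBBBRRR
RRRRRRRRR
After op 3 fill(2,6,B) [50 cells changed]:
BBBBBBBYB
BBBBBBBBB
BBBBBWBBB
BBBBBBBBB
BBBBBBBBB
BBBBBBBBB
BBBBBBBBB
After op 4 fill(2,7,K) [61 cells changed]:
KKKKKKKYK
KKKKKKKKK
KKKKKWKKK
KKKKKKKKK
KKKKKKKKK
KKKKKKKKK
KKKKKKKKK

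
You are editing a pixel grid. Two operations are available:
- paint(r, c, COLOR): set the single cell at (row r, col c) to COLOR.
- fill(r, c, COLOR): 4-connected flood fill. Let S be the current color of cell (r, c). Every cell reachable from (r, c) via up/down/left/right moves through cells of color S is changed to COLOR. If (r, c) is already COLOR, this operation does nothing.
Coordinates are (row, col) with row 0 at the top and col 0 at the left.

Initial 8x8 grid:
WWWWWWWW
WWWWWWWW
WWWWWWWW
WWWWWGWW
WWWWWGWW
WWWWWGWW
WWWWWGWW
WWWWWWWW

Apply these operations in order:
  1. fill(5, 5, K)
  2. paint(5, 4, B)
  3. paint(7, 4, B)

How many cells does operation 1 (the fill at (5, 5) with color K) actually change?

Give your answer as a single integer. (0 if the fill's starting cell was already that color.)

Answer: 4

Derivation:
After op 1 fill(5,5,K) [4 cells changed]:
WWWWWWWW
WWWWWWWW
WWWWWWWW
WWWWWKWW
WWWWWKWW
WWWWWKWW
WWWWWKWW
WWWWWWWW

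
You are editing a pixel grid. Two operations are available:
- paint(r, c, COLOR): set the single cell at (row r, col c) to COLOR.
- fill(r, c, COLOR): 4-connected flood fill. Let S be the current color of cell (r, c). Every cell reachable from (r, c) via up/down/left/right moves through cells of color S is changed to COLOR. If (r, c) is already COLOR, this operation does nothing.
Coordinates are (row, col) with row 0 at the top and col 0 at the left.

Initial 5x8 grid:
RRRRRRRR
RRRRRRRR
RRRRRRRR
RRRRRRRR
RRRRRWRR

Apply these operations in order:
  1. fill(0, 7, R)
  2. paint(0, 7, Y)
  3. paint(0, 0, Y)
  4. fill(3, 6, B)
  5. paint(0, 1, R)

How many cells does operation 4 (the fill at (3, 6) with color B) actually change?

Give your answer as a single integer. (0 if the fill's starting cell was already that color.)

After op 1 fill(0,7,R) [0 cells changed]:
RRRRRRRR
RRRRRRRR
RRRRRRRR
RRRRRRRR
RRRRRWRR
After op 2 paint(0,7,Y):
RRRRRRRY
RRRRRRRR
RRRRRRRR
RRRRRRRR
RRRRRWRR
After op 3 paint(0,0,Y):
YRRRRRRY
RRRRRRRR
RRRRRRRR
RRRRRRRR
RRRRRWRR
After op 4 fill(3,6,B) [37 cells changed]:
YBBBBBBY
BBBBBBBB
BBBBBBBB
BBBBBBBB
BBBBBWBB

Answer: 37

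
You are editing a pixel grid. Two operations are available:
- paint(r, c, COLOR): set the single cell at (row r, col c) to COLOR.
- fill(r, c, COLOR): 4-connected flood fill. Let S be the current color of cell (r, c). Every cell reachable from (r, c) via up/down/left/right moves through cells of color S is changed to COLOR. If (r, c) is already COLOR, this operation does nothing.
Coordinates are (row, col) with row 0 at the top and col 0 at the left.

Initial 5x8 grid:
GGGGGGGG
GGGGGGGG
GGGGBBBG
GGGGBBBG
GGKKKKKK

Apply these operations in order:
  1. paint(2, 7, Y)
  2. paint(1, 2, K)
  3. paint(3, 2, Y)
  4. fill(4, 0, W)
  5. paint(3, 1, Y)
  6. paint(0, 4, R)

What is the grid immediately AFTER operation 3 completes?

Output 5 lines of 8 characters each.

Answer: GGGGGGGG
GGKGGGGG
GGGGBBBY
GGYGBBBG
GGKKKKKK

Derivation:
After op 1 paint(2,7,Y):
GGGGGGGG
GGGGGGGG
GGGGBBBY
GGGGBBBG
GGKKKKKK
After op 2 paint(1,2,K):
GGGGGGGG
GGKGGGGG
GGGGBBBY
GGGGBBBG
GGKKKKKK
After op 3 paint(3,2,Y):
GGGGGGGG
GGKGGGGG
GGGGBBBY
GGYGBBBG
GGKKKKKK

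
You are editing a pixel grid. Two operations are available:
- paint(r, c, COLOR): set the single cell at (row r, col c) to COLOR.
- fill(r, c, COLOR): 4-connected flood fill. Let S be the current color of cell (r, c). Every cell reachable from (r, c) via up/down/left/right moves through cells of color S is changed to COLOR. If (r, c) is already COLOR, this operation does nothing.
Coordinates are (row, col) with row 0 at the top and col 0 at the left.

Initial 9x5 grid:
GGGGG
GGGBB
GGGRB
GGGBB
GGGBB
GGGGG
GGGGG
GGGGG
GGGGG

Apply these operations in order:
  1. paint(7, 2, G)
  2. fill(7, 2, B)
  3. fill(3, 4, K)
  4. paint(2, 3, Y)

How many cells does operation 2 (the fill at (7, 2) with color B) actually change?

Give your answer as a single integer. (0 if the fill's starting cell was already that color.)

Answer: 37

Derivation:
After op 1 paint(7,2,G):
GGGGG
GGGBB
GGGRB
GGGBB
GGGBB
GGGGG
GGGGG
GGGGG
GGGGG
After op 2 fill(7,2,B) [37 cells changed]:
BBBBB
BBBBB
BBBRB
BBBBB
BBBBB
BBBBB
BBBBB
BBBBB
BBBBB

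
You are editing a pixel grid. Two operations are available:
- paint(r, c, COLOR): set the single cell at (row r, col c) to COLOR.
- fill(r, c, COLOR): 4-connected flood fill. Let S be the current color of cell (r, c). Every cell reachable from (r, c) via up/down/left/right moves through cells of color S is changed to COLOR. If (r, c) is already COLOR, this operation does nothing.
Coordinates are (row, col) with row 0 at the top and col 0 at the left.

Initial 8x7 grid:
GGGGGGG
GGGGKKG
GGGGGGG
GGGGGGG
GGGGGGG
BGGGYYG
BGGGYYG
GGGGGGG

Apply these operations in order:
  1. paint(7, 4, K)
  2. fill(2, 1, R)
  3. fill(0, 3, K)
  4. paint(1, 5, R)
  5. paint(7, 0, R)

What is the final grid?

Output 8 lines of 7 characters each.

After op 1 paint(7,4,K):
GGGGGGG
GGGGKKG
GGGGGGG
GGGGGGG
GGGGGGG
BGGGYYG
BGGGYYG
GGGGKGG
After op 2 fill(2,1,R) [47 cells changed]:
RRRRRRR
RRRRKKR
RRRRRRR
RRRRRRR
RRRRRRR
BRRRYYR
BRRRYYR
RRRRKRR
After op 3 fill(0,3,K) [47 cells changed]:
KKKKKKK
KKKKKKK
KKKKKKK
KKKKKKK
KKKKKKK
BKKKYYK
BKKKYYK
KKKKKKK
After op 4 paint(1,5,R):
KKKKKKK
KKKKKRK
KKKKKKK
KKKKKKK
KKKKKKK
BKKKYYK
BKKKYYK
KKKKKKK
After op 5 paint(7,0,R):
KKKKKKK
KKKKKRK
KKKKKKK
KKKKKKK
KKKKKKK
BKKKYYK
BKKKYYK
RKKKKKK

Answer: KKKKKKK
KKKKKRK
KKKKKKK
KKKKKKK
KKKKKKK
BKKKYYK
BKKKYYK
RKKKKKK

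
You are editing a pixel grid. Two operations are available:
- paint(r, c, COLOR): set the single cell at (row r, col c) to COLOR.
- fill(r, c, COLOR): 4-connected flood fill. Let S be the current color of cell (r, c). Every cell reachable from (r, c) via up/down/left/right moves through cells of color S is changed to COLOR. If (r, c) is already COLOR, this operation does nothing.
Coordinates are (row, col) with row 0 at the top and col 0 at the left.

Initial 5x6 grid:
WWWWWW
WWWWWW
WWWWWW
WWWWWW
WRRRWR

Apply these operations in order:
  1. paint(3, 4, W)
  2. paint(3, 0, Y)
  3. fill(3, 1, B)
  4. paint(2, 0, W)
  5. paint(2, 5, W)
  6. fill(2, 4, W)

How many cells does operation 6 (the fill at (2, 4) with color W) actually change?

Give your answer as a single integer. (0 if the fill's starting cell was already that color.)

After op 1 paint(3,4,W):
WWWWWW
WWWWWW
WWWWWW
WWWWWW
WRRRWR
After op 2 paint(3,0,Y):
WWWWWW
WWWWWW
WWWWWW
YWWWWW
WRRRWR
After op 3 fill(3,1,B) [24 cells changed]:
BBBBBB
BBBBBB
BBBBBB
YBBBBB
WRRRBR
After op 4 paint(2,0,W):
BBBBBB
BBBBBB
WBBBBB
YBBBBB
WRRRBR
After op 5 paint(2,5,W):
BBBBBB
BBBBBB
WBBBBW
YBBBBB
WRRRBR
After op 6 fill(2,4,W) [22 cells changed]:
WWWWWW
WWWWWW
WWWWWW
YWWWWW
WRRRWR

Answer: 22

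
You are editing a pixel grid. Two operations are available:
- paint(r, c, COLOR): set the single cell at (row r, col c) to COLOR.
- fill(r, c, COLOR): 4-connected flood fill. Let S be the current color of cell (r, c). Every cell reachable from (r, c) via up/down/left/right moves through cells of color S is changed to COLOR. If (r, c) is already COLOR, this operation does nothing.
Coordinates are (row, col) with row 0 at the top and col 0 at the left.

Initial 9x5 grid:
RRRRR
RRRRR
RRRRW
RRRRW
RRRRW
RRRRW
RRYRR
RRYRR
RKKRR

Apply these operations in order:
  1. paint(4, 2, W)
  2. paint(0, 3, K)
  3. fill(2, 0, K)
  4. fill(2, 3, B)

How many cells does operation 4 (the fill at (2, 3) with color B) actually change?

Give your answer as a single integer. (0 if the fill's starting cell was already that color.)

Answer: 38

Derivation:
After op 1 paint(4,2,W):
RRRRR
RRRRR
RRRRW
RRRRW
RRWRW
RRRRW
RRYRR
RRYRR
RKKRR
After op 2 paint(0,3,K):
RRRKR
RRRRR
RRRRW
RRRRW
RRWRW
RRRRW
RRYRR
RRYRR
RKKRR
After op 3 fill(2,0,K) [35 cells changed]:
KKKKK
KKKKK
KKKKW
KKKKW
KKWKW
KKKKW
KKYKK
KKYKK
KKKKK
After op 4 fill(2,3,B) [38 cells changed]:
BBBBB
BBBBB
BBBBW
BBBBW
BBWBW
BBBBW
BBYBB
BBYBB
BBBBB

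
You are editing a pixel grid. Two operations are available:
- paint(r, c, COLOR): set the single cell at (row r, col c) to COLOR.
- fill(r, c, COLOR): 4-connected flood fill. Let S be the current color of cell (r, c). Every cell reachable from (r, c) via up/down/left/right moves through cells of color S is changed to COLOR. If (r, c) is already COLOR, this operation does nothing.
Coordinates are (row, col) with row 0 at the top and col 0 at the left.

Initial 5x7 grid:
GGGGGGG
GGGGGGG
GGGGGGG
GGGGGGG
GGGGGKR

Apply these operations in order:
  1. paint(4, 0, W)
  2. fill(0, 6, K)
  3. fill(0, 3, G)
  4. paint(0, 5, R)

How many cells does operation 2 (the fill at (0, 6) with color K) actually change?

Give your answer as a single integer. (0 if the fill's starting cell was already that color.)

After op 1 paint(4,0,W):
GGGGGGG
GGGGGGG
GGGGGGG
GGGGGGG
WGGGGKR
After op 2 fill(0,6,K) [32 cells changed]:
KKKKKKK
KKKKKKK
KKKKKKK
KKKKKKK
WKKKKKR

Answer: 32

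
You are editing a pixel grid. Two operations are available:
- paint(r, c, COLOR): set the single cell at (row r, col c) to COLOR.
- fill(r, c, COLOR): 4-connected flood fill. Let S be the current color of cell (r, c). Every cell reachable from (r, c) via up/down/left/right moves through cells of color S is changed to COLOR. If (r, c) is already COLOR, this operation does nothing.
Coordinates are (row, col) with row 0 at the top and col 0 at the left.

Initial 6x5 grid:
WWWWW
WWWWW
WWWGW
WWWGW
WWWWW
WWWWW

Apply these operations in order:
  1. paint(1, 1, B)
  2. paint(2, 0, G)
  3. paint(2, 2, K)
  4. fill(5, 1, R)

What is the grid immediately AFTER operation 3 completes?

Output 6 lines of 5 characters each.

Answer: WWWWW
WBWWW
GWKGW
WWWGW
WWWWW
WWWWW

Derivation:
After op 1 paint(1,1,B):
WWWWW
WBWWW
WWWGW
WWWGW
WWWWW
WWWWW
After op 2 paint(2,0,G):
WWWWW
WBWWW
GWWGW
WWWGW
WWWWW
WWWWW
After op 3 paint(2,2,K):
WWWWW
WBWWW
GWKGW
WWWGW
WWWWW
WWWWW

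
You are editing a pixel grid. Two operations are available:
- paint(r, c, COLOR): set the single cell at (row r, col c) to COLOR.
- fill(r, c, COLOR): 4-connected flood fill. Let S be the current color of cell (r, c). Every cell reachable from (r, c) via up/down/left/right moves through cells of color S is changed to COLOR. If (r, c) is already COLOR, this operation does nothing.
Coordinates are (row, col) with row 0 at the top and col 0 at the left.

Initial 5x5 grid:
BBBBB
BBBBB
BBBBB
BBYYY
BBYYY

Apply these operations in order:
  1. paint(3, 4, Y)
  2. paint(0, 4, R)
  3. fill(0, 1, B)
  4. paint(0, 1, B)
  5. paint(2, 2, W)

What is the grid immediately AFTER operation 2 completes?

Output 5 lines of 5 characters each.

After op 1 paint(3,4,Y):
BBBBB
BBBBB
BBBBB
BBYYY
BBYYY
After op 2 paint(0,4,R):
BBBBR
BBBBB
BBBBB
BBYYY
BBYYY

Answer: BBBBR
BBBBB
BBBBB
BBYYY
BBYYY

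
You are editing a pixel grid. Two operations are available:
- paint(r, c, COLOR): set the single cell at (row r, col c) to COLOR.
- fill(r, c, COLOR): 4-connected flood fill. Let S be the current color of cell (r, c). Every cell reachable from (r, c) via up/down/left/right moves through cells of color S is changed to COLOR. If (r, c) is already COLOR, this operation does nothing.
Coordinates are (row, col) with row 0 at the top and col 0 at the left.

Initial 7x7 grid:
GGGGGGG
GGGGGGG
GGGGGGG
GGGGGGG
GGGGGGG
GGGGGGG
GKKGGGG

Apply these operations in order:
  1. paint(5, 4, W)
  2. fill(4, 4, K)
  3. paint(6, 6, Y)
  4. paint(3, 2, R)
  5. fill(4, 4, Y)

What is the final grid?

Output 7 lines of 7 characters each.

After op 1 paint(5,4,W):
GGGGGGG
GGGGGGG
GGGGGGG
GGGGGGG
GGGGGGG
GGGGWGG
GKKGGGG
After op 2 fill(4,4,K) [46 cells changed]:
KKKKKKK
KKKKKKK
KKKKKKK
KKKKKKK
KKKKKKK
KKKKWKK
KKKKKKK
After op 3 paint(6,6,Y):
KKKKKKK
KKKKKKK
KKKKKKK
KKKKKKK
KKKKKKK
KKKKWKK
KKKKKKY
After op 4 paint(3,2,R):
KKKKKKK
KKKKKKK
KKKKKKK
KKRKKKK
KKKKKKK
KKKKWKK
KKKKKKY
After op 5 fill(4,4,Y) [46 cells changed]:
YYYYYYY
YYYYYYY
YYYYYYY
YYRYYYY
YYYYYYY
YYYYWYY
YYYYYYY

Answer: YYYYYYY
YYYYYYY
YYYYYYY
YYRYYYY
YYYYYYY
YYYYWYY
YYYYYYY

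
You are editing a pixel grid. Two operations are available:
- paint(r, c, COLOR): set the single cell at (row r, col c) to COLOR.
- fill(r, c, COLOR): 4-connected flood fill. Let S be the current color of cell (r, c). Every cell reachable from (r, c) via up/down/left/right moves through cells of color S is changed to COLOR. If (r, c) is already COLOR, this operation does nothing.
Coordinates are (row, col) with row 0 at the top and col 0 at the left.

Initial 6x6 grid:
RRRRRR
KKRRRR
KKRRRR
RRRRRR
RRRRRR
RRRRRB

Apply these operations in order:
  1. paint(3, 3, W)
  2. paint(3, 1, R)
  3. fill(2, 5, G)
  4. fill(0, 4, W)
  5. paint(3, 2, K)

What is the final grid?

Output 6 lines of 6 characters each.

After op 1 paint(3,3,W):
RRRRRR
KKRRRR
KKRRRR
RRRWRR
RRRRRR
RRRRRB
After op 2 paint(3,1,R):
RRRRRR
KKRRRR
KKRRRR
RRRWRR
RRRRRR
RRRRRB
After op 3 fill(2,5,G) [30 cells changed]:
GGGGGG
KKGGGG
KKGGGG
GGGWGG
GGGGGG
GGGGGB
After op 4 fill(0,4,W) [30 cells changed]:
WWWWWW
KKWWWW
KKWWWW
WWWWWW
WWWWWW
WWWWWB
After op 5 paint(3,2,K):
WWWWWW
KKWWWW
KKWWWW
WWKWWW
WWWWWW
WWWWWB

Answer: WWWWWW
KKWWWW
KKWWWW
WWKWWW
WWWWWW
WWWWWB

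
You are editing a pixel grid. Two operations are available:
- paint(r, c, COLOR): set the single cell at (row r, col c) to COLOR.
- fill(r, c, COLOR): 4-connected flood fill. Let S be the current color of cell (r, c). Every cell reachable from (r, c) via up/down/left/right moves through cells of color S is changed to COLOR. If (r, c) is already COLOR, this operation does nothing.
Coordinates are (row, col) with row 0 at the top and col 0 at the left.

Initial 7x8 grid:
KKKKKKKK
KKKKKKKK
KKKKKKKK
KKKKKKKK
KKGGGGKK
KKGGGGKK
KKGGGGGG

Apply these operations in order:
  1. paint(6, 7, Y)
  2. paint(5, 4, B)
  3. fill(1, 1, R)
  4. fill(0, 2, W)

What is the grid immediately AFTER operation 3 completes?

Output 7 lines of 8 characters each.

Answer: RRRRRRRR
RRRRRRRR
RRRRRRRR
RRRRRRRR
RRGGGGRR
RRGGBGRR
RRGGGGGY

Derivation:
After op 1 paint(6,7,Y):
KKKKKKKK
KKKKKKKK
KKKKKKKK
KKKKKKKK
KKGGGGKK
KKGGGGKK
KKGGGGGY
After op 2 paint(5,4,B):
KKKKKKKK
KKKKKKKK
KKKKKKKK
KKKKKKKK
KKGGGGKK
KKGGBGKK
KKGGGGGY
After op 3 fill(1,1,R) [42 cells changed]:
RRRRRRRR
RRRRRRRR
RRRRRRRR
RRRRRRRR
RRGGGGRR
RRGGBGRR
RRGGGGGY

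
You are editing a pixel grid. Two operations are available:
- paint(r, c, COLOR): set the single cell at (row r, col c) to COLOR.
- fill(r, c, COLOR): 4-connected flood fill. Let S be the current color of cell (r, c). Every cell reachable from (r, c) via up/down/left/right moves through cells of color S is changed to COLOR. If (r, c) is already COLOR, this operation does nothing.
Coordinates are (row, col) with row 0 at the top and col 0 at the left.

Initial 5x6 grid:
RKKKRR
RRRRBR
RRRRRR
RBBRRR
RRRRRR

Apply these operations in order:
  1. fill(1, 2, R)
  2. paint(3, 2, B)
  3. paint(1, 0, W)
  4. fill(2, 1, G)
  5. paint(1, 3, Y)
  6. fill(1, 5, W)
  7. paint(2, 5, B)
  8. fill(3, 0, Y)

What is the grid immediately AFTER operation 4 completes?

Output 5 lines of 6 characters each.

Answer: RKKKGG
WGGGBG
GGGGGG
GBBGGG
GGGGGG

Derivation:
After op 1 fill(1,2,R) [0 cells changed]:
RKKKRR
RRRRBR
RRRRRR
RBBRRR
RRRRRR
After op 2 paint(3,2,B):
RKKKRR
RRRRBR
RRRRRR
RBBRRR
RRRRRR
After op 3 paint(1,0,W):
RKKKRR
WRRRBR
RRRRRR
RBBRRR
RRRRRR
After op 4 fill(2,1,G) [22 cells changed]:
RKKKGG
WGGGBG
GGGGGG
GBBGGG
GGGGGG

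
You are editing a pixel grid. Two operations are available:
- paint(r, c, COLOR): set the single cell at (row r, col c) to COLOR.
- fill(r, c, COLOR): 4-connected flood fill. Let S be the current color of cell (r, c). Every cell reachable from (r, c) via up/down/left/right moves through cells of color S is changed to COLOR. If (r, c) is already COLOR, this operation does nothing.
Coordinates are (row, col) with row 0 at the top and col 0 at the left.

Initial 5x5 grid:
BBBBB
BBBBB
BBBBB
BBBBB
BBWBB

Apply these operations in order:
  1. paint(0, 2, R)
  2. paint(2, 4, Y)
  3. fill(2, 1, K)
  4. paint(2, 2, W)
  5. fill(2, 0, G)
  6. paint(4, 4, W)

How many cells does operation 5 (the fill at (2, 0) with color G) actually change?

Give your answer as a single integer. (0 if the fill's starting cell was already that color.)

After op 1 paint(0,2,R):
BBRBB
BBBBB
BBBBB
BBBBB
BBWBB
After op 2 paint(2,4,Y):
BBRBB
BBBBB
BBBBY
BBBBB
BBWBB
After op 3 fill(2,1,K) [22 cells changed]:
KKRKK
KKKKK
KKKKY
KKKKK
KKWKK
After op 4 paint(2,2,W):
KKRKK
KKKKK
KKWKY
KKKKK
KKWKK
After op 5 fill(2,0,G) [21 cells changed]:
GGRGG
GGGGG
GGWGY
GGGGG
GGWGG

Answer: 21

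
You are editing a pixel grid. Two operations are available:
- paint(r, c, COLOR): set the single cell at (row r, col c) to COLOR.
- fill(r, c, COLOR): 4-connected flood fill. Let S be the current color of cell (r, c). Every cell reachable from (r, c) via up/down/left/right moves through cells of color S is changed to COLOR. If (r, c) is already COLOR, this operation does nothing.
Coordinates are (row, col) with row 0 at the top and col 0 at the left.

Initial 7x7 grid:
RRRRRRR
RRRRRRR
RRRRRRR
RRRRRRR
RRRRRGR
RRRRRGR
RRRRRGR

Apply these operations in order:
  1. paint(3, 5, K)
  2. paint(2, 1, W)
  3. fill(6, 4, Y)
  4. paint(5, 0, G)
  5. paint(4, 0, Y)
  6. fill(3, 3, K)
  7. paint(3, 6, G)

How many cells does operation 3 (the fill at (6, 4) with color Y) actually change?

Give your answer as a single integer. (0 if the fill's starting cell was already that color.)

Answer: 44

Derivation:
After op 1 paint(3,5,K):
RRRRRRR
RRRRRRR
RRRRRRR
RRRRRKR
RRRRRGR
RRRRRGR
RRRRRGR
After op 2 paint(2,1,W):
RRRRRRR
RRRRRRR
RWRRRRR
RRRRRKR
RRRRRGR
RRRRRGR
RRRRRGR
After op 3 fill(6,4,Y) [44 cells changed]:
YYYYYYY
YYYYYYY
YWYYYYY
YYYYYKY
YYYYYGY
YYYYYGY
YYYYYGY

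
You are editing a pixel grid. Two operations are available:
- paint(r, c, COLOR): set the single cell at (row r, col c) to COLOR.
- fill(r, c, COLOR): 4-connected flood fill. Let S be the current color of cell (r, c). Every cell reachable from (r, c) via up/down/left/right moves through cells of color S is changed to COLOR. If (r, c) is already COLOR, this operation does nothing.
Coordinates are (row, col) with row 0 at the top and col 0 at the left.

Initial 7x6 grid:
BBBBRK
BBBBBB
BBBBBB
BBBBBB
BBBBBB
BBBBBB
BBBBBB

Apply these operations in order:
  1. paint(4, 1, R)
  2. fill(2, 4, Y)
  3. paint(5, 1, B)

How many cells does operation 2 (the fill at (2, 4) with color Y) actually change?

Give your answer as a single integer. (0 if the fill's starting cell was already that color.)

Answer: 39

Derivation:
After op 1 paint(4,1,R):
BBBBRK
BBBBBB
BBBBBB
BBBBBB
BRBBBB
BBBBBB
BBBBBB
After op 2 fill(2,4,Y) [39 cells changed]:
YYYYRK
YYYYYY
YYYYYY
YYYYYY
YRYYYY
YYYYYY
YYYYYY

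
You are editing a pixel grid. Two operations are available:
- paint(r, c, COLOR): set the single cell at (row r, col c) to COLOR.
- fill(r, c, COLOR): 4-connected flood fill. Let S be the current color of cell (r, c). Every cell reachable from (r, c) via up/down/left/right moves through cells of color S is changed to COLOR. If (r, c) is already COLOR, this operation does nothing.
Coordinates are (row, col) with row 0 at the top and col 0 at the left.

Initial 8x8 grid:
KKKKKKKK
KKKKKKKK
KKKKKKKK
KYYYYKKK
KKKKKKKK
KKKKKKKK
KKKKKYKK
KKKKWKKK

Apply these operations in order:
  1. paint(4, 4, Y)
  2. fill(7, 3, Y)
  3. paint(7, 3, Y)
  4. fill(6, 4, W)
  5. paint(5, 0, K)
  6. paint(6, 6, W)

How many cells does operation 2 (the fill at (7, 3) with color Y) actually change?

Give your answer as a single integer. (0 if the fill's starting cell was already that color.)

After op 1 paint(4,4,Y):
KKKKKKKK
KKKKKKKK
KKKKKKKK
KYYYYKKK
KKKKYKKK
KKKKKKKK
KKKKKYKK
KKKKWKKK
After op 2 fill(7,3,Y) [57 cells changed]:
YYYYYYYY
YYYYYYYY
YYYYYYYY
YYYYYYYY
YYYYYYYY
YYYYYYYY
YYYYYYYY
YYYYWYYY

Answer: 57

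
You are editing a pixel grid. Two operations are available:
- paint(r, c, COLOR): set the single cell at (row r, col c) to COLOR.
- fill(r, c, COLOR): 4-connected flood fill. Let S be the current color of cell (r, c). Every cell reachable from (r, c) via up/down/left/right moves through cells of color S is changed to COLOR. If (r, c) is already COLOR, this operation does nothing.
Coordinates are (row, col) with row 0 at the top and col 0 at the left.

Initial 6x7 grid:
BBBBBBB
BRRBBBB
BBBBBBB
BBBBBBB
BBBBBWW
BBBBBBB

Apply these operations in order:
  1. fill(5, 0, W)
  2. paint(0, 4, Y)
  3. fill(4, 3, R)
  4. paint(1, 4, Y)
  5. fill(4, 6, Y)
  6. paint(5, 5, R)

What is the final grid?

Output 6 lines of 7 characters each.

Answer: YYYYYYY
YYYYYYY
YYYYYYY
YYYYYYY
YYYYYYY
YYYYYRY

Derivation:
After op 1 fill(5,0,W) [38 cells changed]:
WWWWWWW
WRRWWWW
WWWWWWW
WWWWWWW
WWWWWWW
WWWWWWW
After op 2 paint(0,4,Y):
WWWWYWW
WRRWWWW
WWWWWWW
WWWWWWW
WWWWWWW
WWWWWWW
After op 3 fill(4,3,R) [39 cells changed]:
RRRRYRR
RRRRRRR
RRRRRRR
RRRRRRR
RRRRRRR
RRRRRRR
After op 4 paint(1,4,Y):
RRRRYRR
RRRRYRR
RRRRRRR
RRRRRRR
RRRRRRR
RRRRRRR
After op 5 fill(4,6,Y) [40 cells changed]:
YYYYYYY
YYYYYYY
YYYYYYY
YYYYYYY
YYYYYYY
YYYYYYY
After op 6 paint(5,5,R):
YYYYYYY
YYYYYYY
YYYYYYY
YYYYYYY
YYYYYYY
YYYYYRY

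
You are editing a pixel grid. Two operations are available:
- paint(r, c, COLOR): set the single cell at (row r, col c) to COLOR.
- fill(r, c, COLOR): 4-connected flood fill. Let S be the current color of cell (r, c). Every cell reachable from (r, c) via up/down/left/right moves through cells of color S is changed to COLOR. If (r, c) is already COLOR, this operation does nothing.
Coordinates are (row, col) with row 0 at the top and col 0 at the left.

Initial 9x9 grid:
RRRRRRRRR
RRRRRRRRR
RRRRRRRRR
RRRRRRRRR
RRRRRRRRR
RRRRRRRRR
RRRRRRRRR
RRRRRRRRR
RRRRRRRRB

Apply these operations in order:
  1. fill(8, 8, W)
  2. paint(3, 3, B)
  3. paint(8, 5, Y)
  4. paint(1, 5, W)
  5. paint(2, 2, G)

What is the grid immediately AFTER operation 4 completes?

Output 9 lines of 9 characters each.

Answer: RRRRRRRRR
RRRRRWRRR
RRRRRRRRR
RRRBRRRRR
RRRRRRRRR
RRRRRRRRR
RRRRRRRRR
RRRRRRRRR
RRRRRYRRW

Derivation:
After op 1 fill(8,8,W) [1 cells changed]:
RRRRRRRRR
RRRRRRRRR
RRRRRRRRR
RRRRRRRRR
RRRRRRRRR
RRRRRRRRR
RRRRRRRRR
RRRRRRRRR
RRRRRRRRW
After op 2 paint(3,3,B):
RRRRRRRRR
RRRRRRRRR
RRRRRRRRR
RRRBRRRRR
RRRRRRRRR
RRRRRRRRR
RRRRRRRRR
RRRRRRRRR
RRRRRRRRW
After op 3 paint(8,5,Y):
RRRRRRRRR
RRRRRRRRR
RRRRRRRRR
RRRBRRRRR
RRRRRRRRR
RRRRRRRRR
RRRRRRRRR
RRRRRRRRR
RRRRRYRRW
After op 4 paint(1,5,W):
RRRRRRRRR
RRRRRWRRR
RRRRRRRRR
RRRBRRRRR
RRRRRRRRR
RRRRRRRRR
RRRRRRRRR
RRRRRRRRR
RRRRRYRRW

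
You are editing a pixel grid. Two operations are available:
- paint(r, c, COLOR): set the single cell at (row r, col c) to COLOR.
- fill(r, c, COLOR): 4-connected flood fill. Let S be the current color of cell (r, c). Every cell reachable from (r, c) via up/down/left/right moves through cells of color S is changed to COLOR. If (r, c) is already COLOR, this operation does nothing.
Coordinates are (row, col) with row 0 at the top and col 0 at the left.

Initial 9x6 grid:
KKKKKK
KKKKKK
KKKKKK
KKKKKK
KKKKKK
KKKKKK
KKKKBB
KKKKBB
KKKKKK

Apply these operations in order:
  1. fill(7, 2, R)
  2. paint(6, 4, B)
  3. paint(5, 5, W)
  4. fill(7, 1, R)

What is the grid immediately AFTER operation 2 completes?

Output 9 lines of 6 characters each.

Answer: RRRRRR
RRRRRR
RRRRRR
RRRRRR
RRRRRR
RRRRRR
RRRRBB
RRRRBB
RRRRRR

Derivation:
After op 1 fill(7,2,R) [50 cells changed]:
RRRRRR
RRRRRR
RRRRRR
RRRRRR
RRRRRR
RRRRRR
RRRRBB
RRRRBB
RRRRRR
After op 2 paint(6,4,B):
RRRRRR
RRRRRR
RRRRRR
RRRRRR
RRRRRR
RRRRRR
RRRRBB
RRRRBB
RRRRRR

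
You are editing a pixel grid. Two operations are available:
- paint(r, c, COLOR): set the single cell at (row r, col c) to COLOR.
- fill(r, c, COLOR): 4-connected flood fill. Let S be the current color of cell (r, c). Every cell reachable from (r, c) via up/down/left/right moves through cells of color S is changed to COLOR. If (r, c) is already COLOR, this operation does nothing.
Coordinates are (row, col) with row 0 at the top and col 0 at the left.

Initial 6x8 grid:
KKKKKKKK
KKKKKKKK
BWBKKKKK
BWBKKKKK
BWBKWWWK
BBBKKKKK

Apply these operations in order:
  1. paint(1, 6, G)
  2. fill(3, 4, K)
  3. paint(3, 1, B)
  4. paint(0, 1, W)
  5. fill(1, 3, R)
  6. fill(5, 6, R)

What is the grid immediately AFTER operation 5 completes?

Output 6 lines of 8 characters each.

Answer: RWRRRRRR
RRRRRRGR
BWBRRRRR
BBBRRRRR
BWBRWWWR
BBBRRRRR

Derivation:
After op 1 paint(1,6,G):
KKKKKKKK
KKKKKKGK
BWBKKKKK
BWBKKKKK
BWBKWWWK
BBBKKKKK
After op 2 fill(3,4,K) [0 cells changed]:
KKKKKKKK
KKKKKKGK
BWBKKKKK
BWBKKKKK
BWBKWWWK
BBBKKKKK
After op 3 paint(3,1,B):
KKKKKKKK
KKKKKKGK
BWBKKKKK
BBBKKKKK
BWBKWWWK
BBBKKKKK
After op 4 paint(0,1,W):
KWKKKKKK
KKKKKKGK
BWBKKKKK
BBBKKKKK
BWBKWWWK
BBBKKKKK
After op 5 fill(1,3,R) [31 cells changed]:
RWRRRRRR
RRRRRRGR
BWBRRRRR
BBBRRRRR
BWBRWWWR
BBBRRRRR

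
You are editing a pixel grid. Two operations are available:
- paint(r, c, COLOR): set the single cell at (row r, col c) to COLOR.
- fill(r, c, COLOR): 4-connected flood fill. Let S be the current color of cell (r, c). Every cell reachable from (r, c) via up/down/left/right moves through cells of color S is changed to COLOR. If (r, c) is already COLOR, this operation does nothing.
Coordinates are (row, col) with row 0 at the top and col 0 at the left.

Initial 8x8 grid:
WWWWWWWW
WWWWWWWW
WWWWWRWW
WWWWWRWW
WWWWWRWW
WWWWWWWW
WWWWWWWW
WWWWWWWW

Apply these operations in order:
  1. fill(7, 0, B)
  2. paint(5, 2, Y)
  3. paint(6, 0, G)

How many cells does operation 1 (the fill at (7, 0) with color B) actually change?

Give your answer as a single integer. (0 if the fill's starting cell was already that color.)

After op 1 fill(7,0,B) [61 cells changed]:
BBBBBBBB
BBBBBBBB
BBBBBRBB
BBBBBRBB
BBBBBRBB
BBBBBBBB
BBBBBBBB
BBBBBBBB

Answer: 61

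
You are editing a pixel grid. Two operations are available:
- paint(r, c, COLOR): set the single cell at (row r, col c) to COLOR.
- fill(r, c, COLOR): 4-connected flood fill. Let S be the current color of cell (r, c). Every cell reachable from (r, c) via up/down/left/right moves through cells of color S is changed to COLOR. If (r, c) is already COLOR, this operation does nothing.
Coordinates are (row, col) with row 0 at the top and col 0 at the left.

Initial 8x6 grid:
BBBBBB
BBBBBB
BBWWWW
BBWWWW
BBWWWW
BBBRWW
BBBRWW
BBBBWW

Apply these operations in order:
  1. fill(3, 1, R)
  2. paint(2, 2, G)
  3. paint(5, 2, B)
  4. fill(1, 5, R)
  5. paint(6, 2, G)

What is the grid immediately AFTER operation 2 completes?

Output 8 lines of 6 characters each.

Answer: RRRRRR
RRRRRR
RRGWWW
RRWWWW
RRWWWW
RRRRWW
RRRRWW
RRRRWW

Derivation:
After op 1 fill(3,1,R) [28 cells changed]:
RRRRRR
RRRRRR
RRWWWW
RRWWWW
RRWWWW
RRRRWW
RRRRWW
RRRRWW
After op 2 paint(2,2,G):
RRRRRR
RRRRRR
RRGWWW
RRWWWW
RRWWWW
RRRRWW
RRRRWW
RRRRWW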